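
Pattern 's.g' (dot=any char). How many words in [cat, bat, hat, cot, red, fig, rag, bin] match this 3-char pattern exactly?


Pattern 's.g' means: starts with 's', any single char, ends with 'g'.
Checking each word (must be exactly 3 chars):
  'cat' (len=3): no
  'bat' (len=3): no
  'hat' (len=3): no
  'cot' (len=3): no
  'red' (len=3): no
  'fig' (len=3): no
  'rag' (len=3): no
  'bin' (len=3): no
Matching words: []
Total: 0

0


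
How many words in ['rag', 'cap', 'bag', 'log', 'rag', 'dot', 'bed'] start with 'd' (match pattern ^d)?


Pattern ^d anchors to start of word. Check which words begin with 'd':
  'rag' -> no
  'cap' -> no
  'bag' -> no
  'log' -> no
  'rag' -> no
  'dot' -> MATCH (starts with 'd')
  'bed' -> no
Matching words: ['dot']
Count: 1

1


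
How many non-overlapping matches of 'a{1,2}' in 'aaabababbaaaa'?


Pattern 'a{1,2}' matches between 1 and 2 consecutive a's (greedy).
String: 'aaabababbaaaa'
Finding runs of a's and applying greedy matching:
  Run at pos 0: 'aaa' (length 3)
  Run at pos 4: 'a' (length 1)
  Run at pos 6: 'a' (length 1)
  Run at pos 9: 'aaaa' (length 4)
Matches: ['aa', 'a', 'a', 'a', 'aa', 'aa']
Count: 6

6


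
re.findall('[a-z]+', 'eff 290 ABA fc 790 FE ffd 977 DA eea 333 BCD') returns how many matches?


Pattern '[a-z]+' finds one or more lowercase letters.
Text: 'eff 290 ABA fc 790 FE ffd 977 DA eea 333 BCD'
Scanning for matches:
  Match 1: 'eff'
  Match 2: 'fc'
  Match 3: 'ffd'
  Match 4: 'eea'
Total matches: 4

4


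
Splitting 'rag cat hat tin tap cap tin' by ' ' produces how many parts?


Splitting by ' ' breaks the string at each occurrence of the separator.
Text: 'rag cat hat tin tap cap tin'
Parts after split:
  Part 1: 'rag'
  Part 2: 'cat'
  Part 3: 'hat'
  Part 4: 'tin'
  Part 5: 'tap'
  Part 6: 'cap'
  Part 7: 'tin'
Total parts: 7

7


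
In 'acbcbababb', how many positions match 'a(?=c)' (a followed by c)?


Lookahead 'a(?=c)' matches 'a' only when followed by 'c'.
String: 'acbcbababb'
Checking each position where char is 'a':
  pos 0: 'a' -> MATCH (next='c')
  pos 5: 'a' -> no (next='b')
  pos 7: 'a' -> no (next='b')
Matching positions: [0]
Count: 1

1


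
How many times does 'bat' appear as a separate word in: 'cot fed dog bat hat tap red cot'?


Scanning each word for exact match 'bat':
  Word 1: 'cot' -> no
  Word 2: 'fed' -> no
  Word 3: 'dog' -> no
  Word 4: 'bat' -> MATCH
  Word 5: 'hat' -> no
  Word 6: 'tap' -> no
  Word 7: 'red' -> no
  Word 8: 'cot' -> no
Total matches: 1

1


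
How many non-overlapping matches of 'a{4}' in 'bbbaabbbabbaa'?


Pattern 'a{4}' matches exactly 4 consecutive a's (greedy, non-overlapping).
String: 'bbbaabbbabbaa'
Scanning for runs of a's:
  Run at pos 3: 'aa' (length 2) -> 0 match(es)
  Run at pos 8: 'a' (length 1) -> 0 match(es)
  Run at pos 11: 'aa' (length 2) -> 0 match(es)
Matches found: []
Total: 0

0


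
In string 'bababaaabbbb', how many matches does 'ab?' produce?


Pattern 'ab?' matches 'a' optionally followed by 'b'.
String: 'bababaaabbbb'
Scanning left to right for 'a' then checking next char:
  Match 1: 'ab' (a followed by b)
  Match 2: 'ab' (a followed by b)
  Match 3: 'a' (a not followed by b)
  Match 4: 'a' (a not followed by b)
  Match 5: 'ab' (a followed by b)
Total matches: 5

5


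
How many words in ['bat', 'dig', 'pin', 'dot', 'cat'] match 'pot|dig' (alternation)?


Alternation 'pot|dig' matches either 'pot' or 'dig'.
Checking each word:
  'bat' -> no
  'dig' -> MATCH
  'pin' -> no
  'dot' -> no
  'cat' -> no
Matches: ['dig']
Count: 1

1


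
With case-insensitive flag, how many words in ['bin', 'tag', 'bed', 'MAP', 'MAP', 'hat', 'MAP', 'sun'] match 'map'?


Case-insensitive matching: compare each word's lowercase form to 'map'.
  'bin' -> lower='bin' -> no
  'tag' -> lower='tag' -> no
  'bed' -> lower='bed' -> no
  'MAP' -> lower='map' -> MATCH
  'MAP' -> lower='map' -> MATCH
  'hat' -> lower='hat' -> no
  'MAP' -> lower='map' -> MATCH
  'sun' -> lower='sun' -> no
Matches: ['MAP', 'MAP', 'MAP']
Count: 3

3


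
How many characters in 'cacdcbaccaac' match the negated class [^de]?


Negated class [^de] matches any char NOT in {d, e}
Scanning 'cacdcbaccaac':
  pos 0: 'c' -> MATCH
  pos 1: 'a' -> MATCH
  pos 2: 'c' -> MATCH
  pos 3: 'd' -> no (excluded)
  pos 4: 'c' -> MATCH
  pos 5: 'b' -> MATCH
  pos 6: 'a' -> MATCH
  pos 7: 'c' -> MATCH
  pos 8: 'c' -> MATCH
  pos 9: 'a' -> MATCH
  pos 10: 'a' -> MATCH
  pos 11: 'c' -> MATCH
Total matches: 11

11


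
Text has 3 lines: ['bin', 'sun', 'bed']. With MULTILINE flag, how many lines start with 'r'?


With MULTILINE flag, ^ matches the start of each line.
Lines: ['bin', 'sun', 'bed']
Checking which lines start with 'r':
  Line 1: 'bin' -> no
  Line 2: 'sun' -> no
  Line 3: 'bed' -> no
Matching lines: []
Count: 0

0


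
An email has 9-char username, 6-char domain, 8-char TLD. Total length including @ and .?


An email address has format: username@domain.tld
Username length: 9
'@' character: 1
Domain length: 6
'.' character: 1
TLD length: 8
Total = 9 + 1 + 6 + 1 + 8 = 25

25


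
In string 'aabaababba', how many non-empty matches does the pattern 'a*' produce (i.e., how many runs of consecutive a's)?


Pattern 'a*' matches zero or more a's. We want non-empty runs of consecutive a's.
String: 'aabaababba'
Walking through the string to find runs of a's:
  Run 1: positions 0-1 -> 'aa'
  Run 2: positions 3-4 -> 'aa'
  Run 3: positions 6-6 -> 'a'
  Run 4: positions 9-9 -> 'a'
Non-empty runs found: ['aa', 'aa', 'a', 'a']
Count: 4

4


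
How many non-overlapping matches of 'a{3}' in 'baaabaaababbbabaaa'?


Pattern 'a{3}' matches exactly 3 consecutive a's (greedy, non-overlapping).
String: 'baaabaaababbbabaaa'
Scanning for runs of a's:
  Run at pos 1: 'aaa' (length 3) -> 1 match(es)
  Run at pos 5: 'aaa' (length 3) -> 1 match(es)
  Run at pos 9: 'a' (length 1) -> 0 match(es)
  Run at pos 13: 'a' (length 1) -> 0 match(es)
  Run at pos 15: 'aaa' (length 3) -> 1 match(es)
Matches found: ['aaa', 'aaa', 'aaa']
Total: 3

3


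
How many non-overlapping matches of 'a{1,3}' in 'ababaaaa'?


Pattern 'a{1,3}' matches between 1 and 3 consecutive a's (greedy).
String: 'ababaaaa'
Finding runs of a's and applying greedy matching:
  Run at pos 0: 'a' (length 1)
  Run at pos 2: 'a' (length 1)
  Run at pos 4: 'aaaa' (length 4)
Matches: ['a', 'a', 'aaa', 'a']
Count: 4

4


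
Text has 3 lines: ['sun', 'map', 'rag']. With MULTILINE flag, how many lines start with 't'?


With MULTILINE flag, ^ matches the start of each line.
Lines: ['sun', 'map', 'rag']
Checking which lines start with 't':
  Line 1: 'sun' -> no
  Line 2: 'map' -> no
  Line 3: 'rag' -> no
Matching lines: []
Count: 0

0


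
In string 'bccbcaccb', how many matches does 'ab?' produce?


Pattern 'ab?' matches 'a' optionally followed by 'b'.
String: 'bccbcaccb'
Scanning left to right for 'a' then checking next char:
  Match 1: 'a' (a not followed by b)
Total matches: 1

1


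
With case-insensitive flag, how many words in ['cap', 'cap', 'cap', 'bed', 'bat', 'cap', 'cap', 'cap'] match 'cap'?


Case-insensitive matching: compare each word's lowercase form to 'cap'.
  'cap' -> lower='cap' -> MATCH
  'cap' -> lower='cap' -> MATCH
  'cap' -> lower='cap' -> MATCH
  'bed' -> lower='bed' -> no
  'bat' -> lower='bat' -> no
  'cap' -> lower='cap' -> MATCH
  'cap' -> lower='cap' -> MATCH
  'cap' -> lower='cap' -> MATCH
Matches: ['cap', 'cap', 'cap', 'cap', 'cap', 'cap']
Count: 6

6


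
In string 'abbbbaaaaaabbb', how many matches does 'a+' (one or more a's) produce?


Pattern 'a+' matches one or more consecutive a's.
String: 'abbbbaaaaaabbb'
Scanning for runs of a:
  Match 1: 'a' (length 1)
  Match 2: 'aaaaaa' (length 6)
Total matches: 2

2


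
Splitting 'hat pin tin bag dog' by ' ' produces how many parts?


Splitting by ' ' breaks the string at each occurrence of the separator.
Text: 'hat pin tin bag dog'
Parts after split:
  Part 1: 'hat'
  Part 2: 'pin'
  Part 3: 'tin'
  Part 4: 'bag'
  Part 5: 'dog'
Total parts: 5

5


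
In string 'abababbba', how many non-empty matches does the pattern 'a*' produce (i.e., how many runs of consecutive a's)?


Pattern 'a*' matches zero or more a's. We want non-empty runs of consecutive a's.
String: 'abababbba'
Walking through the string to find runs of a's:
  Run 1: positions 0-0 -> 'a'
  Run 2: positions 2-2 -> 'a'
  Run 3: positions 4-4 -> 'a'
  Run 4: positions 8-8 -> 'a'
Non-empty runs found: ['a', 'a', 'a', 'a']
Count: 4

4


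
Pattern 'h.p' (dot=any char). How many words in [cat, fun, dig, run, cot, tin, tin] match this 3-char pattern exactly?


Pattern 'h.p' means: starts with 'h', any single char, ends with 'p'.
Checking each word (must be exactly 3 chars):
  'cat' (len=3): no
  'fun' (len=3): no
  'dig' (len=3): no
  'run' (len=3): no
  'cot' (len=3): no
  'tin' (len=3): no
  'tin' (len=3): no
Matching words: []
Total: 0

0


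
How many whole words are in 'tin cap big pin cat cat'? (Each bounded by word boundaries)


Word boundaries (\b) mark the start/end of each word.
Text: 'tin cap big pin cat cat'
Splitting by whitespace:
  Word 1: 'tin'
  Word 2: 'cap'
  Word 3: 'big'
  Word 4: 'pin'
  Word 5: 'cat'
  Word 6: 'cat'
Total whole words: 6

6


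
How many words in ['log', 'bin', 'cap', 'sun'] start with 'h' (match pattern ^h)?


Pattern ^h anchors to start of word. Check which words begin with 'h':
  'log' -> no
  'bin' -> no
  'cap' -> no
  'sun' -> no
Matching words: []
Count: 0

0


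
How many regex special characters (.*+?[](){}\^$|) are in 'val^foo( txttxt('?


Regex special characters are: . * + ? [ ] ( ) { } \ ^ $ |
Scanning 'val^foo( txttxt(':
  pos 3: '^' -> SPECIAL
  pos 7: '(' -> SPECIAL
  pos 15: '(' -> SPECIAL
Special chars found: ['^', '(', '(']
Total: 3

3


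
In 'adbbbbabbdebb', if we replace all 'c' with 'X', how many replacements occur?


re.sub('c', 'X', text) replaces every occurrence of 'c' with 'X'.
Text: 'adbbbbabbdebb'
Scanning for 'c':
Total replacements: 0

0


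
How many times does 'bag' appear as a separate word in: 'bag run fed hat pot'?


Scanning each word for exact match 'bag':
  Word 1: 'bag' -> MATCH
  Word 2: 'run' -> no
  Word 3: 'fed' -> no
  Word 4: 'hat' -> no
  Word 5: 'pot' -> no
Total matches: 1

1


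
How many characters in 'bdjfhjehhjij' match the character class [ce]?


Character class [ce] matches any of: {c, e}
Scanning string 'bdjfhjehhjij' character by character:
  pos 0: 'b' -> no
  pos 1: 'd' -> no
  pos 2: 'j' -> no
  pos 3: 'f' -> no
  pos 4: 'h' -> no
  pos 5: 'j' -> no
  pos 6: 'e' -> MATCH
  pos 7: 'h' -> no
  pos 8: 'h' -> no
  pos 9: 'j' -> no
  pos 10: 'i' -> no
  pos 11: 'j' -> no
Total matches: 1

1


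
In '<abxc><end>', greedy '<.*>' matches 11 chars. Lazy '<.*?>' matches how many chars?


Greedy '<.*>' tries to match as MUCH as possible.
Lazy '<.*?>' tries to match as LITTLE as possible.

String: '<abxc><end>'
Greedy '<.*>' starts at first '<' and extends to the LAST '>': '<abxc><end>' (11 chars)
Lazy '<.*?>' starts at first '<' and stops at the FIRST '>': '<abxc>' (6 chars)

6


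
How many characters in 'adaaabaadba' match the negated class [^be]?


Negated class [^be] matches any char NOT in {b, e}
Scanning 'adaaabaadba':
  pos 0: 'a' -> MATCH
  pos 1: 'd' -> MATCH
  pos 2: 'a' -> MATCH
  pos 3: 'a' -> MATCH
  pos 4: 'a' -> MATCH
  pos 5: 'b' -> no (excluded)
  pos 6: 'a' -> MATCH
  pos 7: 'a' -> MATCH
  pos 8: 'd' -> MATCH
  pos 9: 'b' -> no (excluded)
  pos 10: 'a' -> MATCH
Total matches: 9

9


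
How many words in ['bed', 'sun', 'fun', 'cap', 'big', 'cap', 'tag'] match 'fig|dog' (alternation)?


Alternation 'fig|dog' matches either 'fig' or 'dog'.
Checking each word:
  'bed' -> no
  'sun' -> no
  'fun' -> no
  'cap' -> no
  'big' -> no
  'cap' -> no
  'tag' -> no
Matches: []
Count: 0

0


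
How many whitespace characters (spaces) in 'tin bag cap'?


\s matches whitespace characters (spaces, tabs, etc.).
Text: 'tin bag cap'
This text has 3 words separated by spaces.
Number of spaces = number of words - 1 = 3 - 1 = 2

2


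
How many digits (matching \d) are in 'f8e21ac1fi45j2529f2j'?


\d matches any digit 0-9.
Scanning 'f8e21ac1fi45j2529f2j':
  pos 1: '8' -> DIGIT
  pos 3: '2' -> DIGIT
  pos 4: '1' -> DIGIT
  pos 7: '1' -> DIGIT
  pos 10: '4' -> DIGIT
  pos 11: '5' -> DIGIT
  pos 13: '2' -> DIGIT
  pos 14: '5' -> DIGIT
  pos 15: '2' -> DIGIT
  pos 16: '9' -> DIGIT
  pos 18: '2' -> DIGIT
Digits found: ['8', '2', '1', '1', '4', '5', '2', '5', '2', '9', '2']
Total: 11

11


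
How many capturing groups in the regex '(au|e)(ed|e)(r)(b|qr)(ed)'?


To count capturing groups, count each '(' that starts a group.
Pattern: '(au|e)(ed|e)(r)(b|qr)(ed)'
Walking through the pattern:
  Position 0: '(' -> group #1
  Position 6: '(' -> group #2
  Position 12: '(' -> group #3
  Position 15: '(' -> group #4
  Position 21: '(' -> group #5
Total capturing groups: 5

5


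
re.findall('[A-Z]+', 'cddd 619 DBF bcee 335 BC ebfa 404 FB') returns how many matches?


Pattern '[A-Z]+' finds one or more uppercase letters.
Text: 'cddd 619 DBF bcee 335 BC ebfa 404 FB'
Scanning for matches:
  Match 1: 'DBF'
  Match 2: 'BC'
  Match 3: 'FB'
Total matches: 3

3


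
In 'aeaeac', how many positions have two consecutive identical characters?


Looking for consecutive identical characters in 'aeaeac':
  pos 0-1: 'a' vs 'e' -> different
  pos 1-2: 'e' vs 'a' -> different
  pos 2-3: 'a' vs 'e' -> different
  pos 3-4: 'e' vs 'a' -> different
  pos 4-5: 'a' vs 'c' -> different
Consecutive identical pairs: []
Count: 0

0


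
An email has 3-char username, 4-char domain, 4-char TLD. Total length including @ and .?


An email address has format: username@domain.tld
Username length: 3
'@' character: 1
Domain length: 4
'.' character: 1
TLD length: 4
Total = 3 + 1 + 4 + 1 + 4 = 13

13


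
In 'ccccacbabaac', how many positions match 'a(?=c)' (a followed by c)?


Lookahead 'a(?=c)' matches 'a' only when followed by 'c'.
String: 'ccccacbabaac'
Checking each position where char is 'a':
  pos 4: 'a' -> MATCH (next='c')
  pos 7: 'a' -> no (next='b')
  pos 9: 'a' -> no (next='a')
  pos 10: 'a' -> MATCH (next='c')
Matching positions: [4, 10]
Count: 2

2


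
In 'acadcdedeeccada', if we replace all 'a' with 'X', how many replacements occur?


re.sub('a', 'X', text) replaces every occurrence of 'a' with 'X'.
Text: 'acadcdedeeccada'
Scanning for 'a':
  pos 0: 'a' -> replacement #1
  pos 2: 'a' -> replacement #2
  pos 12: 'a' -> replacement #3
  pos 14: 'a' -> replacement #4
Total replacements: 4

4


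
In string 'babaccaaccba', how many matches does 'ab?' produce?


Pattern 'ab?' matches 'a' optionally followed by 'b'.
String: 'babaccaaccba'
Scanning left to right for 'a' then checking next char:
  Match 1: 'ab' (a followed by b)
  Match 2: 'a' (a not followed by b)
  Match 3: 'a' (a not followed by b)
  Match 4: 'a' (a not followed by b)
  Match 5: 'a' (a not followed by b)
Total matches: 5

5


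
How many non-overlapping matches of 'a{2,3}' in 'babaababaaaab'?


Pattern 'a{2,3}' matches between 2 and 3 consecutive a's (greedy).
String: 'babaababaaaab'
Finding runs of a's and applying greedy matching:
  Run at pos 1: 'a' (length 1)
  Run at pos 3: 'aa' (length 2)
  Run at pos 6: 'a' (length 1)
  Run at pos 8: 'aaaa' (length 4)
Matches: ['aa', 'aaa']
Count: 2

2


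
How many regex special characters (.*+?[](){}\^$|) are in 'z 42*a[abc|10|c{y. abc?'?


Regex special characters are: . * + ? [ ] ( ) { } \ ^ $ |
Scanning 'z 42*a[abc|10|c{y. abc?':
  pos 4: '*' -> SPECIAL
  pos 6: '[' -> SPECIAL
  pos 10: '|' -> SPECIAL
  pos 13: '|' -> SPECIAL
  pos 15: '{' -> SPECIAL
  pos 17: '.' -> SPECIAL
  pos 22: '?' -> SPECIAL
Special chars found: ['*', '[', '|', '|', '{', '.', '?']
Total: 7

7


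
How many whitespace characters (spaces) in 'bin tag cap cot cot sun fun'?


\s matches whitespace characters (spaces, tabs, etc.).
Text: 'bin tag cap cot cot sun fun'
This text has 7 words separated by spaces.
Number of spaces = number of words - 1 = 7 - 1 = 6

6


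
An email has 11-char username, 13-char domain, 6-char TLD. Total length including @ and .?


An email address has format: username@domain.tld
Username length: 11
'@' character: 1
Domain length: 13
'.' character: 1
TLD length: 6
Total = 11 + 1 + 13 + 1 + 6 = 32

32


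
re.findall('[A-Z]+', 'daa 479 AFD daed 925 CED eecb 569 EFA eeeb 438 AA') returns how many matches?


Pattern '[A-Z]+' finds one or more uppercase letters.
Text: 'daa 479 AFD daed 925 CED eecb 569 EFA eeeb 438 AA'
Scanning for matches:
  Match 1: 'AFD'
  Match 2: 'CED'
  Match 3: 'EFA'
  Match 4: 'AA'
Total matches: 4

4


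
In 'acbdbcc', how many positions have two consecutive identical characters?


Looking for consecutive identical characters in 'acbdbcc':
  pos 0-1: 'a' vs 'c' -> different
  pos 1-2: 'c' vs 'b' -> different
  pos 2-3: 'b' vs 'd' -> different
  pos 3-4: 'd' vs 'b' -> different
  pos 4-5: 'b' vs 'c' -> different
  pos 5-6: 'c' vs 'c' -> MATCH ('cc')
Consecutive identical pairs: ['cc']
Count: 1

1


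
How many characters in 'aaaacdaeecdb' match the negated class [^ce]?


Negated class [^ce] matches any char NOT in {c, e}
Scanning 'aaaacdaeecdb':
  pos 0: 'a' -> MATCH
  pos 1: 'a' -> MATCH
  pos 2: 'a' -> MATCH
  pos 3: 'a' -> MATCH
  pos 4: 'c' -> no (excluded)
  pos 5: 'd' -> MATCH
  pos 6: 'a' -> MATCH
  pos 7: 'e' -> no (excluded)
  pos 8: 'e' -> no (excluded)
  pos 9: 'c' -> no (excluded)
  pos 10: 'd' -> MATCH
  pos 11: 'b' -> MATCH
Total matches: 8

8


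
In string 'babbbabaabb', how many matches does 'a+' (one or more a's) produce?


Pattern 'a+' matches one or more consecutive a's.
String: 'babbbabaabb'
Scanning for runs of a:
  Match 1: 'a' (length 1)
  Match 2: 'a' (length 1)
  Match 3: 'aa' (length 2)
Total matches: 3

3


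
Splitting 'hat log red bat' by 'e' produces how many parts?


Splitting by 'e' breaks the string at each occurrence of the separator.
Text: 'hat log red bat'
Parts after split:
  Part 1: 'hat log r'
  Part 2: 'd bat'
Total parts: 2

2


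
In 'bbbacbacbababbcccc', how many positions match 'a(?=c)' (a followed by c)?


Lookahead 'a(?=c)' matches 'a' only when followed by 'c'.
String: 'bbbacbacbababbcccc'
Checking each position where char is 'a':
  pos 3: 'a' -> MATCH (next='c')
  pos 6: 'a' -> MATCH (next='c')
  pos 9: 'a' -> no (next='b')
  pos 11: 'a' -> no (next='b')
Matching positions: [3, 6]
Count: 2

2


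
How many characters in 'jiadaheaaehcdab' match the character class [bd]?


Character class [bd] matches any of: {b, d}
Scanning string 'jiadaheaaehcdab' character by character:
  pos 0: 'j' -> no
  pos 1: 'i' -> no
  pos 2: 'a' -> no
  pos 3: 'd' -> MATCH
  pos 4: 'a' -> no
  pos 5: 'h' -> no
  pos 6: 'e' -> no
  pos 7: 'a' -> no
  pos 8: 'a' -> no
  pos 9: 'e' -> no
  pos 10: 'h' -> no
  pos 11: 'c' -> no
  pos 12: 'd' -> MATCH
  pos 13: 'a' -> no
  pos 14: 'b' -> MATCH
Total matches: 3

3


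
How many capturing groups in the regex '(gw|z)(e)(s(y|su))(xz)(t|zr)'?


To count capturing groups, count each '(' that starts a group.
Pattern: '(gw|z)(e)(s(y|su))(xz)(t|zr)'
Walking through the pattern:
  Position 0: '(' -> group #1
  Position 6: '(' -> group #2
  Position 9: '(' -> group #3
  Position 11: '(' -> group #4
  Position 18: '(' -> group #5
  Position 22: '(' -> group #6
Total capturing groups: 6

6


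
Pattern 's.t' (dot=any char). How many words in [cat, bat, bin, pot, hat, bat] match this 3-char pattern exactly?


Pattern 's.t' means: starts with 's', any single char, ends with 't'.
Checking each word (must be exactly 3 chars):
  'cat' (len=3): no
  'bat' (len=3): no
  'bin' (len=3): no
  'pot' (len=3): no
  'hat' (len=3): no
  'bat' (len=3): no
Matching words: []
Total: 0

0


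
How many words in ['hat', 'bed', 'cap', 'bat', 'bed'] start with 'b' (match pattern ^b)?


Pattern ^b anchors to start of word. Check which words begin with 'b':
  'hat' -> no
  'bed' -> MATCH (starts with 'b')
  'cap' -> no
  'bat' -> MATCH (starts with 'b')
  'bed' -> MATCH (starts with 'b')
Matching words: ['bed', 'bat', 'bed']
Count: 3

3


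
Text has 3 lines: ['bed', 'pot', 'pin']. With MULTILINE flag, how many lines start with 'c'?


With MULTILINE flag, ^ matches the start of each line.
Lines: ['bed', 'pot', 'pin']
Checking which lines start with 'c':
  Line 1: 'bed' -> no
  Line 2: 'pot' -> no
  Line 3: 'pin' -> no
Matching lines: []
Count: 0

0


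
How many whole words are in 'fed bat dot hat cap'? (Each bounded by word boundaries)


Word boundaries (\b) mark the start/end of each word.
Text: 'fed bat dot hat cap'
Splitting by whitespace:
  Word 1: 'fed'
  Word 2: 'bat'
  Word 3: 'dot'
  Word 4: 'hat'
  Word 5: 'cap'
Total whole words: 5

5


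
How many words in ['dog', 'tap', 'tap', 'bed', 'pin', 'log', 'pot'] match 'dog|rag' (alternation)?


Alternation 'dog|rag' matches either 'dog' or 'rag'.
Checking each word:
  'dog' -> MATCH
  'tap' -> no
  'tap' -> no
  'bed' -> no
  'pin' -> no
  'log' -> no
  'pot' -> no
Matches: ['dog']
Count: 1

1


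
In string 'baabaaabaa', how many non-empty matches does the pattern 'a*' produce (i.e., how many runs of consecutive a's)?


Pattern 'a*' matches zero or more a's. We want non-empty runs of consecutive a's.
String: 'baabaaabaa'
Walking through the string to find runs of a's:
  Run 1: positions 1-2 -> 'aa'
  Run 2: positions 4-6 -> 'aaa'
  Run 3: positions 8-9 -> 'aa'
Non-empty runs found: ['aa', 'aaa', 'aa']
Count: 3

3


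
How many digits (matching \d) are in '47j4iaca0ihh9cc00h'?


\d matches any digit 0-9.
Scanning '47j4iaca0ihh9cc00h':
  pos 0: '4' -> DIGIT
  pos 1: '7' -> DIGIT
  pos 3: '4' -> DIGIT
  pos 8: '0' -> DIGIT
  pos 12: '9' -> DIGIT
  pos 15: '0' -> DIGIT
  pos 16: '0' -> DIGIT
Digits found: ['4', '7', '4', '0', '9', '0', '0']
Total: 7

7


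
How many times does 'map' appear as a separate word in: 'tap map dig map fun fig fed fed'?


Scanning each word for exact match 'map':
  Word 1: 'tap' -> no
  Word 2: 'map' -> MATCH
  Word 3: 'dig' -> no
  Word 4: 'map' -> MATCH
  Word 5: 'fun' -> no
  Word 6: 'fig' -> no
  Word 7: 'fed' -> no
  Word 8: 'fed' -> no
Total matches: 2

2


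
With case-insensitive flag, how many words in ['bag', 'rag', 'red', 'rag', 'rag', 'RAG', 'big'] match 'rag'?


Case-insensitive matching: compare each word's lowercase form to 'rag'.
  'bag' -> lower='bag' -> no
  'rag' -> lower='rag' -> MATCH
  'red' -> lower='red' -> no
  'rag' -> lower='rag' -> MATCH
  'rag' -> lower='rag' -> MATCH
  'RAG' -> lower='rag' -> MATCH
  'big' -> lower='big' -> no
Matches: ['rag', 'rag', 'rag', 'RAG']
Count: 4

4


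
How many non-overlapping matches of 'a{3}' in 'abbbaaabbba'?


Pattern 'a{3}' matches exactly 3 consecutive a's (greedy, non-overlapping).
String: 'abbbaaabbba'
Scanning for runs of a's:
  Run at pos 0: 'a' (length 1) -> 0 match(es)
  Run at pos 4: 'aaa' (length 3) -> 1 match(es)
  Run at pos 10: 'a' (length 1) -> 0 match(es)
Matches found: ['aaa']
Total: 1

1


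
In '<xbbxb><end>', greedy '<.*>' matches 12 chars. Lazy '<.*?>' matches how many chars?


Greedy '<.*>' tries to match as MUCH as possible.
Lazy '<.*?>' tries to match as LITTLE as possible.

String: '<xbbxb><end>'
Greedy '<.*>' starts at first '<' and extends to the LAST '>': '<xbbxb><end>' (12 chars)
Lazy '<.*?>' starts at first '<' and stops at the FIRST '>': '<xbbxb>' (7 chars)

7


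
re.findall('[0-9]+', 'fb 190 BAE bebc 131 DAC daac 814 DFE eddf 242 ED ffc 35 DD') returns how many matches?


Pattern '[0-9]+' finds one or more digits.
Text: 'fb 190 BAE bebc 131 DAC daac 814 DFE eddf 242 ED ffc 35 DD'
Scanning for matches:
  Match 1: '190'
  Match 2: '131'
  Match 3: '814'
  Match 4: '242'
  Match 5: '35'
Total matches: 5

5


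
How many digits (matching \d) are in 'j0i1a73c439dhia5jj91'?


\d matches any digit 0-9.
Scanning 'j0i1a73c439dhia5jj91':
  pos 1: '0' -> DIGIT
  pos 3: '1' -> DIGIT
  pos 5: '7' -> DIGIT
  pos 6: '3' -> DIGIT
  pos 8: '4' -> DIGIT
  pos 9: '3' -> DIGIT
  pos 10: '9' -> DIGIT
  pos 15: '5' -> DIGIT
  pos 18: '9' -> DIGIT
  pos 19: '1' -> DIGIT
Digits found: ['0', '1', '7', '3', '4', '3', '9', '5', '9', '1']
Total: 10

10


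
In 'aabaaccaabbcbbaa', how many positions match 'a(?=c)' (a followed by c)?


Lookahead 'a(?=c)' matches 'a' only when followed by 'c'.
String: 'aabaaccaabbcbbaa'
Checking each position where char is 'a':
  pos 0: 'a' -> no (next='a')
  pos 1: 'a' -> no (next='b')
  pos 3: 'a' -> no (next='a')
  pos 4: 'a' -> MATCH (next='c')
  pos 7: 'a' -> no (next='a')
  pos 8: 'a' -> no (next='b')
  pos 14: 'a' -> no (next='a')
Matching positions: [4]
Count: 1

1


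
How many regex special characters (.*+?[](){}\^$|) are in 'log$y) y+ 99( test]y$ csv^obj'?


Regex special characters are: . * + ? [ ] ( ) { } \ ^ $ |
Scanning 'log$y) y+ 99( test]y$ csv^obj':
  pos 3: '$' -> SPECIAL
  pos 5: ')' -> SPECIAL
  pos 8: '+' -> SPECIAL
  pos 12: '(' -> SPECIAL
  pos 18: ']' -> SPECIAL
  pos 20: '$' -> SPECIAL
  pos 25: '^' -> SPECIAL
Special chars found: ['$', ')', '+', '(', ']', '$', '^']
Total: 7

7


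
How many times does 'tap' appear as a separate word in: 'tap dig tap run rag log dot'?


Scanning each word for exact match 'tap':
  Word 1: 'tap' -> MATCH
  Word 2: 'dig' -> no
  Word 3: 'tap' -> MATCH
  Word 4: 'run' -> no
  Word 5: 'rag' -> no
  Word 6: 'log' -> no
  Word 7: 'dot' -> no
Total matches: 2

2


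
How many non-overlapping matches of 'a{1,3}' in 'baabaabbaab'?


Pattern 'a{1,3}' matches between 1 and 3 consecutive a's (greedy).
String: 'baabaabbaab'
Finding runs of a's and applying greedy matching:
  Run at pos 1: 'aa' (length 2)
  Run at pos 4: 'aa' (length 2)
  Run at pos 8: 'aa' (length 2)
Matches: ['aa', 'aa', 'aa']
Count: 3

3


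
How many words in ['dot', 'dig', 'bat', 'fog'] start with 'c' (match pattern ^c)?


Pattern ^c anchors to start of word. Check which words begin with 'c':
  'dot' -> no
  'dig' -> no
  'bat' -> no
  'fog' -> no
Matching words: []
Count: 0

0


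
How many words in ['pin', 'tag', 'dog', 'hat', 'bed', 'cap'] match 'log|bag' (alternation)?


Alternation 'log|bag' matches either 'log' or 'bag'.
Checking each word:
  'pin' -> no
  'tag' -> no
  'dog' -> no
  'hat' -> no
  'bed' -> no
  'cap' -> no
Matches: []
Count: 0

0


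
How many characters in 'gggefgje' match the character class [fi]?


Character class [fi] matches any of: {f, i}
Scanning string 'gggefgje' character by character:
  pos 0: 'g' -> no
  pos 1: 'g' -> no
  pos 2: 'g' -> no
  pos 3: 'e' -> no
  pos 4: 'f' -> MATCH
  pos 5: 'g' -> no
  pos 6: 'j' -> no
  pos 7: 'e' -> no
Total matches: 1

1


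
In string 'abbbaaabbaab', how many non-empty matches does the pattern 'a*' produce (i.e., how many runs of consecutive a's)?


Pattern 'a*' matches zero or more a's. We want non-empty runs of consecutive a's.
String: 'abbbaaabbaab'
Walking through the string to find runs of a's:
  Run 1: positions 0-0 -> 'a'
  Run 2: positions 4-6 -> 'aaa'
  Run 3: positions 9-10 -> 'aa'
Non-empty runs found: ['a', 'aaa', 'aa']
Count: 3

3


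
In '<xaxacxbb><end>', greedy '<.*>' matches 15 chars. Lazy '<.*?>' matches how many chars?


Greedy '<.*>' tries to match as MUCH as possible.
Lazy '<.*?>' tries to match as LITTLE as possible.

String: '<xaxacxbb><end>'
Greedy '<.*>' starts at first '<' and extends to the LAST '>': '<xaxacxbb><end>' (15 chars)
Lazy '<.*?>' starts at first '<' and stops at the FIRST '>': '<xaxacxbb>' (10 chars)

10


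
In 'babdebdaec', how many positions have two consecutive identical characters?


Looking for consecutive identical characters in 'babdebdaec':
  pos 0-1: 'b' vs 'a' -> different
  pos 1-2: 'a' vs 'b' -> different
  pos 2-3: 'b' vs 'd' -> different
  pos 3-4: 'd' vs 'e' -> different
  pos 4-5: 'e' vs 'b' -> different
  pos 5-6: 'b' vs 'd' -> different
  pos 6-7: 'd' vs 'a' -> different
  pos 7-8: 'a' vs 'e' -> different
  pos 8-9: 'e' vs 'c' -> different
Consecutive identical pairs: []
Count: 0

0


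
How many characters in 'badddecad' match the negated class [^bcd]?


Negated class [^bcd] matches any char NOT in {b, c, d}
Scanning 'badddecad':
  pos 0: 'b' -> no (excluded)
  pos 1: 'a' -> MATCH
  pos 2: 'd' -> no (excluded)
  pos 3: 'd' -> no (excluded)
  pos 4: 'd' -> no (excluded)
  pos 5: 'e' -> MATCH
  pos 6: 'c' -> no (excluded)
  pos 7: 'a' -> MATCH
  pos 8: 'd' -> no (excluded)
Total matches: 3

3


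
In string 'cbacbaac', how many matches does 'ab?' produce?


Pattern 'ab?' matches 'a' optionally followed by 'b'.
String: 'cbacbaac'
Scanning left to right for 'a' then checking next char:
  Match 1: 'a' (a not followed by b)
  Match 2: 'a' (a not followed by b)
  Match 3: 'a' (a not followed by b)
Total matches: 3

3


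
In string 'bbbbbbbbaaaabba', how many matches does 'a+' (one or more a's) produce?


Pattern 'a+' matches one or more consecutive a's.
String: 'bbbbbbbbaaaabba'
Scanning for runs of a:
  Match 1: 'aaaa' (length 4)
  Match 2: 'a' (length 1)
Total matches: 2

2


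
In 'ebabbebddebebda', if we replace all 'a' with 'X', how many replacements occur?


re.sub('a', 'X', text) replaces every occurrence of 'a' with 'X'.
Text: 'ebabbebddebebda'
Scanning for 'a':
  pos 2: 'a' -> replacement #1
  pos 14: 'a' -> replacement #2
Total replacements: 2

2


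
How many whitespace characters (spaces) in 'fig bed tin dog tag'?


\s matches whitespace characters (spaces, tabs, etc.).
Text: 'fig bed tin dog tag'
This text has 5 words separated by spaces.
Number of spaces = number of words - 1 = 5 - 1 = 4

4


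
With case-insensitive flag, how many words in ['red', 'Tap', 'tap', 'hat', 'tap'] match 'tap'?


Case-insensitive matching: compare each word's lowercase form to 'tap'.
  'red' -> lower='red' -> no
  'Tap' -> lower='tap' -> MATCH
  'tap' -> lower='tap' -> MATCH
  'hat' -> lower='hat' -> no
  'tap' -> lower='tap' -> MATCH
Matches: ['Tap', 'tap', 'tap']
Count: 3

3


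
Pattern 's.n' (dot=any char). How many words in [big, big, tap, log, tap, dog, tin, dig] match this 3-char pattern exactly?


Pattern 's.n' means: starts with 's', any single char, ends with 'n'.
Checking each word (must be exactly 3 chars):
  'big' (len=3): no
  'big' (len=3): no
  'tap' (len=3): no
  'log' (len=3): no
  'tap' (len=3): no
  'dog' (len=3): no
  'tin' (len=3): no
  'dig' (len=3): no
Matching words: []
Total: 0

0


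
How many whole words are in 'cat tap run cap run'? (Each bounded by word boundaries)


Word boundaries (\b) mark the start/end of each word.
Text: 'cat tap run cap run'
Splitting by whitespace:
  Word 1: 'cat'
  Word 2: 'tap'
  Word 3: 'run'
  Word 4: 'cap'
  Word 5: 'run'
Total whole words: 5

5


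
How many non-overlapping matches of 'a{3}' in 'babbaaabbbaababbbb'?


Pattern 'a{3}' matches exactly 3 consecutive a's (greedy, non-overlapping).
String: 'babbaaabbbaababbbb'
Scanning for runs of a's:
  Run at pos 1: 'a' (length 1) -> 0 match(es)
  Run at pos 4: 'aaa' (length 3) -> 1 match(es)
  Run at pos 10: 'aa' (length 2) -> 0 match(es)
  Run at pos 13: 'a' (length 1) -> 0 match(es)
Matches found: ['aaa']
Total: 1

1


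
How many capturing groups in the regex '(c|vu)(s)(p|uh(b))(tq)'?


To count capturing groups, count each '(' that starts a group.
Pattern: '(c|vu)(s)(p|uh(b))(tq)'
Walking through the pattern:
  Position 0: '(' -> group #1
  Position 6: '(' -> group #2
  Position 9: '(' -> group #3
  Position 14: '(' -> group #4
  Position 18: '(' -> group #5
Total capturing groups: 5

5


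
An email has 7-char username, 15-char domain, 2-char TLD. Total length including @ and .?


An email address has format: username@domain.tld
Username length: 7
'@' character: 1
Domain length: 15
'.' character: 1
TLD length: 2
Total = 7 + 1 + 15 + 1 + 2 = 26

26


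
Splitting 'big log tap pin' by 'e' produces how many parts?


Splitting by 'e' breaks the string at each occurrence of the separator.
Text: 'big log tap pin'
Parts after split:
  Part 1: 'big log tap pin'
Total parts: 1

1


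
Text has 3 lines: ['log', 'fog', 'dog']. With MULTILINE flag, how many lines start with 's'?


With MULTILINE flag, ^ matches the start of each line.
Lines: ['log', 'fog', 'dog']
Checking which lines start with 's':
  Line 1: 'log' -> no
  Line 2: 'fog' -> no
  Line 3: 'dog' -> no
Matching lines: []
Count: 0

0


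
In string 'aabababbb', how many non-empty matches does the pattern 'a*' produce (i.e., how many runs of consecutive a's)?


Pattern 'a*' matches zero or more a's. We want non-empty runs of consecutive a's.
String: 'aabababbb'
Walking through the string to find runs of a's:
  Run 1: positions 0-1 -> 'aa'
  Run 2: positions 3-3 -> 'a'
  Run 3: positions 5-5 -> 'a'
Non-empty runs found: ['aa', 'a', 'a']
Count: 3

3


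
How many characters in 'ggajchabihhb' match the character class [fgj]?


Character class [fgj] matches any of: {f, g, j}
Scanning string 'ggajchabihhb' character by character:
  pos 0: 'g' -> MATCH
  pos 1: 'g' -> MATCH
  pos 2: 'a' -> no
  pos 3: 'j' -> MATCH
  pos 4: 'c' -> no
  pos 5: 'h' -> no
  pos 6: 'a' -> no
  pos 7: 'b' -> no
  pos 8: 'i' -> no
  pos 9: 'h' -> no
  pos 10: 'h' -> no
  pos 11: 'b' -> no
Total matches: 3

3


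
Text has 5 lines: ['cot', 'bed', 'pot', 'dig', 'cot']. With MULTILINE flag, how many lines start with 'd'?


With MULTILINE flag, ^ matches the start of each line.
Lines: ['cot', 'bed', 'pot', 'dig', 'cot']
Checking which lines start with 'd':
  Line 1: 'cot' -> no
  Line 2: 'bed' -> no
  Line 3: 'pot' -> no
  Line 4: 'dig' -> MATCH
  Line 5: 'cot' -> no
Matching lines: ['dig']
Count: 1

1


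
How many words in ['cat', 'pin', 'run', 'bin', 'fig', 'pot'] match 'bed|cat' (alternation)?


Alternation 'bed|cat' matches either 'bed' or 'cat'.
Checking each word:
  'cat' -> MATCH
  'pin' -> no
  'run' -> no
  'bin' -> no
  'fig' -> no
  'pot' -> no
Matches: ['cat']
Count: 1

1


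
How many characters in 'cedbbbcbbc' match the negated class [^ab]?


Negated class [^ab] matches any char NOT in {a, b}
Scanning 'cedbbbcbbc':
  pos 0: 'c' -> MATCH
  pos 1: 'e' -> MATCH
  pos 2: 'd' -> MATCH
  pos 3: 'b' -> no (excluded)
  pos 4: 'b' -> no (excluded)
  pos 5: 'b' -> no (excluded)
  pos 6: 'c' -> MATCH
  pos 7: 'b' -> no (excluded)
  pos 8: 'b' -> no (excluded)
  pos 9: 'c' -> MATCH
Total matches: 5

5


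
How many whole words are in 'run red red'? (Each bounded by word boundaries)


Word boundaries (\b) mark the start/end of each word.
Text: 'run red red'
Splitting by whitespace:
  Word 1: 'run'
  Word 2: 'red'
  Word 3: 'red'
Total whole words: 3

3


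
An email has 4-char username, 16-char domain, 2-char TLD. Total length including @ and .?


An email address has format: username@domain.tld
Username length: 4
'@' character: 1
Domain length: 16
'.' character: 1
TLD length: 2
Total = 4 + 1 + 16 + 1 + 2 = 24

24


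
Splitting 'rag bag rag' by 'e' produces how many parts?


Splitting by 'e' breaks the string at each occurrence of the separator.
Text: 'rag bag rag'
Parts after split:
  Part 1: 'rag bag rag'
Total parts: 1

1


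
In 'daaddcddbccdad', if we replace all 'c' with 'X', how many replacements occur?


re.sub('c', 'X', text) replaces every occurrence of 'c' with 'X'.
Text: 'daaddcddbccdad'
Scanning for 'c':
  pos 5: 'c' -> replacement #1
  pos 9: 'c' -> replacement #2
  pos 10: 'c' -> replacement #3
Total replacements: 3

3


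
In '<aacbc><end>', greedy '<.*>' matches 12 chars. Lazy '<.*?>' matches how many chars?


Greedy '<.*>' tries to match as MUCH as possible.
Lazy '<.*?>' tries to match as LITTLE as possible.

String: '<aacbc><end>'
Greedy '<.*>' starts at first '<' and extends to the LAST '>': '<aacbc><end>' (12 chars)
Lazy '<.*?>' starts at first '<' and stops at the FIRST '>': '<aacbc>' (7 chars)

7


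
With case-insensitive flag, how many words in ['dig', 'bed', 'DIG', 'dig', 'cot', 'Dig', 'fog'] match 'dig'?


Case-insensitive matching: compare each word's lowercase form to 'dig'.
  'dig' -> lower='dig' -> MATCH
  'bed' -> lower='bed' -> no
  'DIG' -> lower='dig' -> MATCH
  'dig' -> lower='dig' -> MATCH
  'cot' -> lower='cot' -> no
  'Dig' -> lower='dig' -> MATCH
  'fog' -> lower='fog' -> no
Matches: ['dig', 'DIG', 'dig', 'Dig']
Count: 4

4


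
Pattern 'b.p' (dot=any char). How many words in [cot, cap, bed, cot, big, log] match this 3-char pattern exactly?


Pattern 'b.p' means: starts with 'b', any single char, ends with 'p'.
Checking each word (must be exactly 3 chars):
  'cot' (len=3): no
  'cap' (len=3): no
  'bed' (len=3): no
  'cot' (len=3): no
  'big' (len=3): no
  'log' (len=3): no
Matching words: []
Total: 0

0


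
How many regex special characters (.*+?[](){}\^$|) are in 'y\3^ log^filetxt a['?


Regex special characters are: . * + ? [ ] ( ) { } \ ^ $ |
Scanning 'y\3^ log^filetxt a[':
  pos 1: '\' -> SPECIAL
  pos 3: '^' -> SPECIAL
  pos 8: '^' -> SPECIAL
  pos 18: '[' -> SPECIAL
Special chars found: ['\\', '^', '^', '[']
Total: 4

4


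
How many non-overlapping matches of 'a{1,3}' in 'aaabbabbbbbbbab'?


Pattern 'a{1,3}' matches between 1 and 3 consecutive a's (greedy).
String: 'aaabbabbbbbbbab'
Finding runs of a's and applying greedy matching:
  Run at pos 0: 'aaa' (length 3)
  Run at pos 5: 'a' (length 1)
  Run at pos 13: 'a' (length 1)
Matches: ['aaa', 'a', 'a']
Count: 3

3


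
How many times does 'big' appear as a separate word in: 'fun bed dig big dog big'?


Scanning each word for exact match 'big':
  Word 1: 'fun' -> no
  Word 2: 'bed' -> no
  Word 3: 'dig' -> no
  Word 4: 'big' -> MATCH
  Word 5: 'dog' -> no
  Word 6: 'big' -> MATCH
Total matches: 2

2


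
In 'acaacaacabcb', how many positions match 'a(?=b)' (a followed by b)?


Lookahead 'a(?=b)' matches 'a' only when followed by 'b'.
String: 'acaacaacabcb'
Checking each position where char is 'a':
  pos 0: 'a' -> no (next='c')
  pos 2: 'a' -> no (next='a')
  pos 3: 'a' -> no (next='c')
  pos 5: 'a' -> no (next='a')
  pos 6: 'a' -> no (next='c')
  pos 8: 'a' -> MATCH (next='b')
Matching positions: [8]
Count: 1

1


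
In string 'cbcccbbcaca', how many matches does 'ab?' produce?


Pattern 'ab?' matches 'a' optionally followed by 'b'.
String: 'cbcccbbcaca'
Scanning left to right for 'a' then checking next char:
  Match 1: 'a' (a not followed by b)
  Match 2: 'a' (a not followed by b)
Total matches: 2

2


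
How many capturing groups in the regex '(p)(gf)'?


To count capturing groups, count each '(' that starts a group.
Pattern: '(p)(gf)'
Walking through the pattern:
  Position 0: '(' -> group #1
  Position 3: '(' -> group #2
Total capturing groups: 2

2


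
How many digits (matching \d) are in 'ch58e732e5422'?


\d matches any digit 0-9.
Scanning 'ch58e732e5422':
  pos 2: '5' -> DIGIT
  pos 3: '8' -> DIGIT
  pos 5: '7' -> DIGIT
  pos 6: '3' -> DIGIT
  pos 7: '2' -> DIGIT
  pos 9: '5' -> DIGIT
  pos 10: '4' -> DIGIT
  pos 11: '2' -> DIGIT
  pos 12: '2' -> DIGIT
Digits found: ['5', '8', '7', '3', '2', '5', '4', '2', '2']
Total: 9

9


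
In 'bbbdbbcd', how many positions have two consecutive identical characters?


Looking for consecutive identical characters in 'bbbdbbcd':
  pos 0-1: 'b' vs 'b' -> MATCH ('bb')
  pos 1-2: 'b' vs 'b' -> MATCH ('bb')
  pos 2-3: 'b' vs 'd' -> different
  pos 3-4: 'd' vs 'b' -> different
  pos 4-5: 'b' vs 'b' -> MATCH ('bb')
  pos 5-6: 'b' vs 'c' -> different
  pos 6-7: 'c' vs 'd' -> different
Consecutive identical pairs: ['bb', 'bb', 'bb']
Count: 3

3


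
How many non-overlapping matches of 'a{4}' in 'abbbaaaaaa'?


Pattern 'a{4}' matches exactly 4 consecutive a's (greedy, non-overlapping).
String: 'abbbaaaaaa'
Scanning for runs of a's:
  Run at pos 0: 'a' (length 1) -> 0 match(es)
  Run at pos 4: 'aaaaaa' (length 6) -> 1 match(es)
Matches found: ['aaaa']
Total: 1

1


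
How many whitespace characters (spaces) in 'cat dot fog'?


\s matches whitespace characters (spaces, tabs, etc.).
Text: 'cat dot fog'
This text has 3 words separated by spaces.
Number of spaces = number of words - 1 = 3 - 1 = 2

2
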